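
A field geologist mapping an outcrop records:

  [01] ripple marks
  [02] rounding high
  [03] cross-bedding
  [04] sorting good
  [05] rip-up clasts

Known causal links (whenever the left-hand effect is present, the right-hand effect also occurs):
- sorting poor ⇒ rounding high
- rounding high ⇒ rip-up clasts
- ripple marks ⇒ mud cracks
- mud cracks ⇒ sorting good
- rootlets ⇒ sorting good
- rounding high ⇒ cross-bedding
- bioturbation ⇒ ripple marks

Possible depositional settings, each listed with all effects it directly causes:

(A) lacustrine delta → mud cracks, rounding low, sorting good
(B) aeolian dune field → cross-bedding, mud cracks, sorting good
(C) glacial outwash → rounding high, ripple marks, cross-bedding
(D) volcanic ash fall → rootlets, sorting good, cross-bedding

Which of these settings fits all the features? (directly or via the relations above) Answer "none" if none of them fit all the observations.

Per-candidate check:
(A) lacustrine delta — ripple marks -; rounding high -; cross-bedding -; sorting good +; rip-up clasts -
(B) aeolian dune field — does not account for ripple marks, rounding high, rip-up clasts
(C) glacial outwash — ripple marks +; rounding high +; cross-bedding +; sorting good + (by ripple marks → mud cracks → sorting good); rip-up clasts + (by rounding high → rip-up clasts)
(D) volcanic ash fall — ripple marks -; rounding high -; cross-bedding +; sorting good +; rip-up clasts -
(C) alone accounts for all the evidence.

C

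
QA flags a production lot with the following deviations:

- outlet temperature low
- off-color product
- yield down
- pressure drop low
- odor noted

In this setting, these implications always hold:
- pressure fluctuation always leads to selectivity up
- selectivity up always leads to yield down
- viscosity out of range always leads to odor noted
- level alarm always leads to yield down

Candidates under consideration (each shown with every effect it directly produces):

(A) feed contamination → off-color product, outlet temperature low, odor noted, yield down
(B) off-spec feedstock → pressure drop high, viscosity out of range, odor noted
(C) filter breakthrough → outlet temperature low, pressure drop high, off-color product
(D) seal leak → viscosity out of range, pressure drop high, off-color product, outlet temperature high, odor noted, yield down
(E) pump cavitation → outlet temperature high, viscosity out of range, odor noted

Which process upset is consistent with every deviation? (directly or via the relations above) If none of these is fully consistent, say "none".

none

Checking each candidate against the observations:
(A) feed contamination — does not account for pressure drop low
(B) off-spec feedstock — fails on outlet temperature low, off-color product, yield down, pressure drop low (predicts pressure drop high, not pressure drop low)
(C) filter breakthrough — outlet temperature low yes; off-color product yes; yield down NO; pressure drop low NO; odor noted NO
(D) seal leak — outlet temperature low NO; off-color product yes; yield down yes; pressure drop low NO; odor noted yes
(E) pump cavitation — outlet temperature low NO; off-color product NO; yield down NO; pressure drop low NO; odor noted yes
None of the listed candidates fits everything.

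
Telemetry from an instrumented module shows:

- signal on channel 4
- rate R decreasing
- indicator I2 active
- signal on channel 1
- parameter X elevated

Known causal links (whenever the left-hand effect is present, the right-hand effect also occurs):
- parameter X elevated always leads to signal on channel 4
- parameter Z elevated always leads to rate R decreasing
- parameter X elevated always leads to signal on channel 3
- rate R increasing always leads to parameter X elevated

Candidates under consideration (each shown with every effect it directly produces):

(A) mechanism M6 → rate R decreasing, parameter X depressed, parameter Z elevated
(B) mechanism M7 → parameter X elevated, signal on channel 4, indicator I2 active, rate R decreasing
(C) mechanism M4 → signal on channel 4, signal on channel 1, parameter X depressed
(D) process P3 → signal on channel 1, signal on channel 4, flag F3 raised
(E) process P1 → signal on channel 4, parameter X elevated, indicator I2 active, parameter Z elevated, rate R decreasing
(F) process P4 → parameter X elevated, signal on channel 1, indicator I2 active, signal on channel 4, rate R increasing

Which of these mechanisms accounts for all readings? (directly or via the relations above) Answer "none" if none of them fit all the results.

none

Per-candidate check:
(A) mechanism M6 — signal on channel 4 -; rate R decreasing +; indicator I2 active -; signal on channel 1 -; parameter X elevated -
(B) mechanism M7 — does not account for signal on channel 1
(C) mechanism M4 — signal on channel 4 +; rate R decreasing -; indicator I2 active -; signal on channel 1 +; parameter X elevated -
(D) process P3 — signal on channel 4 +; rate R decreasing -; indicator I2 active -; signal on channel 1 +; parameter X elevated -
(E) process P1 — signal on channel 4 +; rate R decreasing +; indicator I2 active +; signal on channel 1 -; parameter X elevated +
(F) process P4 — fails on rate R decreasing (predicts rate R increasing, not rate R decreasing)
No candidate is consistent with all observations.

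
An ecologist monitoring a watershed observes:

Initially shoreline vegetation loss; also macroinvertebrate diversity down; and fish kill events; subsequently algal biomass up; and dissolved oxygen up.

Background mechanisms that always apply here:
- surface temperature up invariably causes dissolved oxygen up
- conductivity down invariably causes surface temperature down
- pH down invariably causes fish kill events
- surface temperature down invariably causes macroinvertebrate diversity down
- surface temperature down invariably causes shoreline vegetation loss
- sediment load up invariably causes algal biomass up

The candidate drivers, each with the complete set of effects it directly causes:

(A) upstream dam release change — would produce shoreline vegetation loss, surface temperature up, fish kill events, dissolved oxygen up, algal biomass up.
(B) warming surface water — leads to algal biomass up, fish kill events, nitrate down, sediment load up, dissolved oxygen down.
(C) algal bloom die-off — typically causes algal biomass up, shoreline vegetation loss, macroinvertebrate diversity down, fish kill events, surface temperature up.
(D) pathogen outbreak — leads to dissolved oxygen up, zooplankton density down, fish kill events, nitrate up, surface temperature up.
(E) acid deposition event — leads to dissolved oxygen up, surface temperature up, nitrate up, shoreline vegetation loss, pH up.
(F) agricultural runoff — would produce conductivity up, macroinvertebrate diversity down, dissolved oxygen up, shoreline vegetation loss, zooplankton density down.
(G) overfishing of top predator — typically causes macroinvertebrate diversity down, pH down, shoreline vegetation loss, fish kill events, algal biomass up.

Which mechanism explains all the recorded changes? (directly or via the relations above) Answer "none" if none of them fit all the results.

C

Checking each candidate against the observations:
(A) upstream dam release change — shoreline vegetation loss +; macroinvertebrate diversity down -; fish kill events +; algal biomass up +; dissolved oxygen up +
(B) warming surface water — shoreline vegetation loss -; macroinvertebrate diversity down -; fish kill events +; algal biomass up +; dissolved oxygen up -
(C) algal bloom die-off — accounts for every observation (dissolved oxygen up by surface temperature up → dissolved oxygen up)
(D) pathogen outbreak — shoreline vegetation loss -; macroinvertebrate diversity down -; fish kill events +; algal biomass up -; dissolved oxygen up +
(E) acid deposition event — shoreline vegetation loss +; macroinvertebrate diversity down -; fish kill events -; algal biomass up -; dissolved oxygen up +
(F) agricultural runoff — shoreline vegetation loss +; macroinvertebrate diversity down +; fish kill events -; algal biomass up -; dissolved oxygen up +
(G) overfishing of top predator — shoreline vegetation loss +; macroinvertebrate diversity down +; fish kill events +; algal biomass up +; dissolved oxygen up -
(C) is the only candidate with no mismatches.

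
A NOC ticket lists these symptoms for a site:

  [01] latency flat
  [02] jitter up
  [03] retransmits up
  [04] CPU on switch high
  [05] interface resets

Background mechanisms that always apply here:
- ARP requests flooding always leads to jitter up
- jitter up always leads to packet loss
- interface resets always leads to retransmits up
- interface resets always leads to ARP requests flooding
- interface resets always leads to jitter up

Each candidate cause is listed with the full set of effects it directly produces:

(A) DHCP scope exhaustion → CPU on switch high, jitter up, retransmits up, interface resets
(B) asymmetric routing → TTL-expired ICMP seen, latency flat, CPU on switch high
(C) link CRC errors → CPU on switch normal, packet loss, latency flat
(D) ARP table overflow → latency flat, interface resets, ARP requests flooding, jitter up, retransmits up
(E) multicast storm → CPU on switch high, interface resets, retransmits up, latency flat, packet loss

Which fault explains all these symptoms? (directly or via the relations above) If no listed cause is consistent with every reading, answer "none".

E

For each candidate, compare predicted effects to what was observed:
(A) DHCP scope exhaustion — latency flat NO; jitter up yes; retransmits up yes; CPU on switch high yes; interface resets yes
(B) asymmetric routing — latency flat yes; jitter up NO; retransmits up NO; CPU on switch high yes; interface resets NO
(C) link CRC errors — fails on jitter up, retransmits up, CPU on switch high, interface resets (predicts CPU on switch normal, not CPU on switch high)
(D) ARP table overflow — latency flat yes; jitter up yes; retransmits up yes; CPU on switch high NO; interface resets yes
(E) multicast storm — accounts for every observation (jitter up through interface resets → jitter up)
Only (E) is consistent with every observation.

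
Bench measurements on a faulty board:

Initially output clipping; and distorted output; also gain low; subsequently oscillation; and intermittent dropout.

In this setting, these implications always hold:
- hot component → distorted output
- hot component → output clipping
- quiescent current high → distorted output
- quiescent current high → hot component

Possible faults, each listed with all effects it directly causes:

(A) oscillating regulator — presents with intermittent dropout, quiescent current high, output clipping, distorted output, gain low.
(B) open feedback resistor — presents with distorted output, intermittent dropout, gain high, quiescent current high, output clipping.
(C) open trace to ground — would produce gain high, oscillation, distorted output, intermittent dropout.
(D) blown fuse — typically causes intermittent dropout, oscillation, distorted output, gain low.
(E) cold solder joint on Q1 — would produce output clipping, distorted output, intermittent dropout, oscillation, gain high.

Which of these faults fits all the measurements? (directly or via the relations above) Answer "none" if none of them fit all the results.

none

Per-candidate check:
(A) oscillating regulator — output clipping ✓; distorted output ✓; gain low ✓; oscillation ✗; intermittent dropout ✓
(B) open feedback resistor — output clipping ✓; distorted output ✓; gain low ✗; oscillation ✗; intermittent dropout ✓
(C) open trace to ground — output clipping ✗; distorted output ✓; gain low ✗; oscillation ✓; intermittent dropout ✓
(D) blown fuse — output clipping ✗; distorted output ✓; gain low ✓; oscillation ✓; intermittent dropout ✓
(E) cold solder joint on Q1 — fails on gain low (predicts gain high, not gain low)
Every candidate fails on at least one observation.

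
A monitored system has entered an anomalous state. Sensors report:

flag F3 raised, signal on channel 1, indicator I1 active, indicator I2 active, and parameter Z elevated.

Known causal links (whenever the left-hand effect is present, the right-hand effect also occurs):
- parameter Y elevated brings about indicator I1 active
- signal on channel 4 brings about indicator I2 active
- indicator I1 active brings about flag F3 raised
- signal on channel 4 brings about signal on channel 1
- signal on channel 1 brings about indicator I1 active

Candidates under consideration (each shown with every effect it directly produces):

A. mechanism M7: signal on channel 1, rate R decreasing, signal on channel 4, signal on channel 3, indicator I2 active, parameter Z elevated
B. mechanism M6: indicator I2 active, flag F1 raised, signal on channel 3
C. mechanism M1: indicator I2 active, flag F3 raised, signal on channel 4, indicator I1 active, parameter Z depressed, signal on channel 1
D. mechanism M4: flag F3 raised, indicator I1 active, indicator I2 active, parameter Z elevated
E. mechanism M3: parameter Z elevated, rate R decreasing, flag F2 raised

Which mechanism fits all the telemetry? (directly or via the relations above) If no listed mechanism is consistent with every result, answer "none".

A

Testing each hypothesis:
(A) mechanism M7 — accounts for every observation (flag F3 raised through signal on channel 1 → indicator I1 active → flag F3 raised)
(B) mechanism M6 — does not account for flag F3 raised, signal on channel 1, indicator I1 active, parameter Z elevated
(C) mechanism M1 — flag F3 raised match; signal on channel 1 match; indicator I1 active match; indicator I2 active match; parameter Z elevated miss
(D) mechanism M4 — flag F3 raised match; signal on channel 1 miss; indicator I1 active match; indicator I2 active match; parameter Z elevated match
(E) mechanism M3 — flag F3 raised miss; signal on channel 1 miss; indicator I1 active miss; indicator I2 active miss; parameter Z elevated match
(A) alone accounts for all the evidence.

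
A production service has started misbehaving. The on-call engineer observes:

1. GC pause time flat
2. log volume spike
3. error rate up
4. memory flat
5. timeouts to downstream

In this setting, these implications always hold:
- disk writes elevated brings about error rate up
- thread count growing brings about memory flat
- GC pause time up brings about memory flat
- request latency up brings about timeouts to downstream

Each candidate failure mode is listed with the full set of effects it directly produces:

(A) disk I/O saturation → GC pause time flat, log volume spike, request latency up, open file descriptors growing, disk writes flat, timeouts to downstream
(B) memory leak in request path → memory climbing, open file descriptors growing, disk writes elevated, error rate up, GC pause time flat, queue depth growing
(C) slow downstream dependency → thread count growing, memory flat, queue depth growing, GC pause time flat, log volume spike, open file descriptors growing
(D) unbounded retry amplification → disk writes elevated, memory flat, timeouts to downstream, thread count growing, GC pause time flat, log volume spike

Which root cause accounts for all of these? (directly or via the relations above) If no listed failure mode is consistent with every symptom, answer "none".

Per-candidate check:
(A) disk I/O saturation — GC pause time flat ✓; log volume spike ✓; error rate up ✗; memory flat ✗; timeouts to downstream ✓
(B) memory leak in request path — GC pause time flat ✓; log volume spike ✗; error rate up ✓; memory flat ✗; timeouts to downstream ✗
(C) slow downstream dependency — does not account for error rate up, timeouts to downstream
(D) unbounded retry amplification — GC pause time flat ✓; log volume spike ✓; error rate up ✓ (through disk writes elevated → error rate up); memory flat ✓; timeouts to downstream ✓
Only (D) is consistent with every observation.

D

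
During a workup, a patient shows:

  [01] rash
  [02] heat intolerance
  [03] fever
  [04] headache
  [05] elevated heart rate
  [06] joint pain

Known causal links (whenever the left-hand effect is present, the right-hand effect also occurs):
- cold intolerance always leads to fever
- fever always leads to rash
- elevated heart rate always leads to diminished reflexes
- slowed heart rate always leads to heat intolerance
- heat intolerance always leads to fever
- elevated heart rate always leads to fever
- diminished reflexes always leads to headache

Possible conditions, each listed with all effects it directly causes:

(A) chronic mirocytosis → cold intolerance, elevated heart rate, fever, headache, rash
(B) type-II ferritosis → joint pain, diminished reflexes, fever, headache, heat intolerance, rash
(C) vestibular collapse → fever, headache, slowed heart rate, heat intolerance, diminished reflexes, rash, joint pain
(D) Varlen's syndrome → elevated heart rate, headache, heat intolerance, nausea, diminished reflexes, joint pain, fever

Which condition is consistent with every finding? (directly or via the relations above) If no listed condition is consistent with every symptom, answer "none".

D

Testing each hypothesis:
(A) chronic mirocytosis — rash ✓; heat intolerance ✗; fever ✓; headache ✓; elevated heart rate ✓; joint pain ✗
(B) type-II ferritosis — does not account for elevated heart rate
(C) vestibular collapse — rash ✓; heat intolerance ✓; fever ✓; headache ✓; elevated heart rate ✗; joint pain ✓
(D) Varlen's syndrome — rash ✓ (through fever → rash); heat intolerance ✓; fever ✓; headache ✓; elevated heart rate ✓; joint pain ✓
Only (D) is consistent with every observation.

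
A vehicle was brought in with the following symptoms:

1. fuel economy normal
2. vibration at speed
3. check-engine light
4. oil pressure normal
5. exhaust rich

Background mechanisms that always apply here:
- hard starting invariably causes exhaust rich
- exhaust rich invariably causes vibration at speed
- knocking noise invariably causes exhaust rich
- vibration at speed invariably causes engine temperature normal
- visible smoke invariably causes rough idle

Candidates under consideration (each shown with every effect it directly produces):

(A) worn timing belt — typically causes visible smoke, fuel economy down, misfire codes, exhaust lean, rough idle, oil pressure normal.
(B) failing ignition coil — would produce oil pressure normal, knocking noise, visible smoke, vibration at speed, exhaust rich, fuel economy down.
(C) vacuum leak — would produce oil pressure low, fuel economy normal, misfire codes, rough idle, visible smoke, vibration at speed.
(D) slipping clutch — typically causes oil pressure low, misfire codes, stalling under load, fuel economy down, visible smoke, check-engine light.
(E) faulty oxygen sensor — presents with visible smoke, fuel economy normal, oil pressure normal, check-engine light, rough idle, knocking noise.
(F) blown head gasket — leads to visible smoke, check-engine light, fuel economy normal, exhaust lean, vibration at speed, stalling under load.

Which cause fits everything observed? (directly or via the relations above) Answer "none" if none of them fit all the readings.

E

For each candidate, compare predicted effects to what was observed:
(A) worn timing belt — fails on fuel economy normal, vibration at speed, check-engine light, exhaust rich (predicts fuel economy down, not fuel economy normal; predicts exhaust lean, not exhaust rich)
(B) failing ignition coil — fails on fuel economy normal, check-engine light (predicts fuel economy down, not fuel economy normal)
(C) vacuum leak — fails on check-engine light, oil pressure normal, exhaust rich (predicts oil pressure low, not oil pressure normal)
(D) slipping clutch — fails on fuel economy normal, vibration at speed, oil pressure normal, exhaust rich (predicts fuel economy down, not fuel economy normal; predicts oil pressure low, not oil pressure normal)
(E) faulty oxygen sensor — fuel economy normal +; vibration at speed + (via knocking noise → exhaust rich → vibration at speed); check-engine light +; oil pressure normal +; exhaust rich + (via knocking noise → exhaust rich)
(F) blown head gasket — fuel economy normal +; vibration at speed +; check-engine light +; oil pressure normal -; exhaust rich -
(E) alone accounts for all the evidence.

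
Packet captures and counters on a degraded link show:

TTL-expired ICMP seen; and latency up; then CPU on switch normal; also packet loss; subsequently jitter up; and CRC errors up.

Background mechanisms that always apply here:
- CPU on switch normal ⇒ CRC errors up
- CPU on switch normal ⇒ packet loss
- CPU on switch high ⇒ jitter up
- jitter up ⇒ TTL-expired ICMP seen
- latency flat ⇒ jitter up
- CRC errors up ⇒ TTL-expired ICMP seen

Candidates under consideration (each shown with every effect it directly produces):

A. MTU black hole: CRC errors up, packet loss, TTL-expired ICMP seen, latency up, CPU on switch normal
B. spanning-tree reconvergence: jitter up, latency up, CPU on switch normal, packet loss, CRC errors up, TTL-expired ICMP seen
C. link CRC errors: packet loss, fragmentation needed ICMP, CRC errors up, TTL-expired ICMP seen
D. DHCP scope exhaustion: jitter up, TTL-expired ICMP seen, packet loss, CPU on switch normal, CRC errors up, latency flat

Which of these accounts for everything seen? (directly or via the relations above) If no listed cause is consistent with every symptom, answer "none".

B

Checking each candidate against the observations:
(A) MTU black hole — TTL-expired ICMP seen ✓; latency up ✓; CPU on switch normal ✓; packet loss ✓; jitter up ✗; CRC errors up ✓
(B) spanning-tree reconvergence — TTL-expired ICMP seen ✓; latency up ✓; CPU on switch normal ✓; packet loss ✓; jitter up ✓; CRC errors up ✓
(C) link CRC errors — TTL-expired ICMP seen ✓; latency up ✗; CPU on switch normal ✗; packet loss ✓; jitter up ✗; CRC errors up ✓
(D) DHCP scope exhaustion — TTL-expired ICMP seen ✓; latency up ✗; CPU on switch normal ✓; packet loss ✓; jitter up ✓; CRC errors up ✓
(B) is the only candidate with no mismatches.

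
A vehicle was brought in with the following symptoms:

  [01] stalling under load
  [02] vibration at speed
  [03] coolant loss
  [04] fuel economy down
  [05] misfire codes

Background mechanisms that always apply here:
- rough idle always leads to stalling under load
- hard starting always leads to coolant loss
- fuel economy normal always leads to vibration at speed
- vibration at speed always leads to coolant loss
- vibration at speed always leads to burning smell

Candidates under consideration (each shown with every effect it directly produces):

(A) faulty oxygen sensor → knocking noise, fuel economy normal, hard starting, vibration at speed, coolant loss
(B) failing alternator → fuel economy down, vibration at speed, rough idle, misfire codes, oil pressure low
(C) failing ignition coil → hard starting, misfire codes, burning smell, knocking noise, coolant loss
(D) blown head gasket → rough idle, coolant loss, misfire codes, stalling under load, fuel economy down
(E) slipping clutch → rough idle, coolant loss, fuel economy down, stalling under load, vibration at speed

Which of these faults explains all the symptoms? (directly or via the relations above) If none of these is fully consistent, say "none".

B

For each candidate, compare predicted effects to what was observed:
(A) faulty oxygen sensor — stalling under load -; vibration at speed +; coolant loss +; fuel economy down -; misfire codes -
(B) failing alternator — stalling under load + (by rough idle → stalling under load); vibration at speed +; coolant loss + (by vibration at speed → coolant loss); fuel economy down +; misfire codes +
(C) failing ignition coil — stalling under load -; vibration at speed -; coolant loss +; fuel economy down -; misfire codes +
(D) blown head gasket — stalling under load +; vibration at speed -; coolant loss +; fuel economy down +; misfire codes +
(E) slipping clutch — stalling under load +; vibration at speed +; coolant loss +; fuel economy down +; misfire codes -
(B) alone accounts for all the evidence.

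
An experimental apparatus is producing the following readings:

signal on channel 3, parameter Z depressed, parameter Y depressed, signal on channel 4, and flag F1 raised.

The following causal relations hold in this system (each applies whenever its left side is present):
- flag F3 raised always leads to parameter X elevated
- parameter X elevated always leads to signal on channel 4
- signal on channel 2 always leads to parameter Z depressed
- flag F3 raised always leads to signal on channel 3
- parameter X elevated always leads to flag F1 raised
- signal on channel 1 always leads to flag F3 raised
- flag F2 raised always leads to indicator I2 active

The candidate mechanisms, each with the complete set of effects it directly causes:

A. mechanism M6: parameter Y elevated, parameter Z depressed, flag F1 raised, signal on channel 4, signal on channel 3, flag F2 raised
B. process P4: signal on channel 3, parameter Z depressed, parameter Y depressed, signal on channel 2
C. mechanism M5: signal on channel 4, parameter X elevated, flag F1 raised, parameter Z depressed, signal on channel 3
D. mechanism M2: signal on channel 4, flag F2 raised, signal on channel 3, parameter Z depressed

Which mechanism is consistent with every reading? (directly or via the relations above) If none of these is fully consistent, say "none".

none

Checking each candidate against the observations:
(A) mechanism M6 — signal on channel 3 +; parameter Z depressed +; parameter Y depressed -; signal on channel 4 +; flag F1 raised +
(B) process P4 — signal on channel 3 +; parameter Z depressed +; parameter Y depressed +; signal on channel 4 -; flag F1 raised -
(C) mechanism M5 — does not account for parameter Y depressed
(D) mechanism M2 — signal on channel 3 +; parameter Z depressed +; parameter Y depressed -; signal on channel 4 +; flag F1 raised -
No candidate is consistent with all observations.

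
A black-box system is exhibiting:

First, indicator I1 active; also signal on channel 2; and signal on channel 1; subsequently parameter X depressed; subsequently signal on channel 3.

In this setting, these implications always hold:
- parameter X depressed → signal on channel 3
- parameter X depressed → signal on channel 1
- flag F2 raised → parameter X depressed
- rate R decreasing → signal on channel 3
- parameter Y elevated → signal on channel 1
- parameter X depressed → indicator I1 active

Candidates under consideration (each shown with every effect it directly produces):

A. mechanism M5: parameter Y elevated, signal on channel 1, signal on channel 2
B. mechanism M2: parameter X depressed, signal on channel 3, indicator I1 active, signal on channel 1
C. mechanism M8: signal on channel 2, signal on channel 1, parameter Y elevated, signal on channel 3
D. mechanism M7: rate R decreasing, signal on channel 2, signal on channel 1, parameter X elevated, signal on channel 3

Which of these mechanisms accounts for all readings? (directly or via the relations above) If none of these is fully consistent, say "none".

none

Checking each candidate against the observations:
(A) mechanism M5 — does not account for indicator I1 active, parameter X depressed, signal on channel 3
(B) mechanism M2 — does not account for signal on channel 2
(C) mechanism M8 — does not account for indicator I1 active, parameter X depressed
(D) mechanism M7 — fails on indicator I1 active, parameter X depressed (predicts parameter X elevated, not parameter X depressed)
No candidate is consistent with all observations.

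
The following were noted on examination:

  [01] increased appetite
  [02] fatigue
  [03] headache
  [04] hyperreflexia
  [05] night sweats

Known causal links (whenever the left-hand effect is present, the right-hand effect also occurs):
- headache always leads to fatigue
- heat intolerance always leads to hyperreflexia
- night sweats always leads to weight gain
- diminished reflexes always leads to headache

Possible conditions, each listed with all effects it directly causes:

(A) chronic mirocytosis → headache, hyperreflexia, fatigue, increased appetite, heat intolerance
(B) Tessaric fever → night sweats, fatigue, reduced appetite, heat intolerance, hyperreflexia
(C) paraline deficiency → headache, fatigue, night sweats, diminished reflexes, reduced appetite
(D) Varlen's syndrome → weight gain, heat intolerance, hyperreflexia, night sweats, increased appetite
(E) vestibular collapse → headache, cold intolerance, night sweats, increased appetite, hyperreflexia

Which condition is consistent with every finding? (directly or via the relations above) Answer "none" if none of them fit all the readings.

For each candidate, compare predicted effects to what was observed:
(A) chronic mirocytosis — increased appetite ✓; fatigue ✓; headache ✓; hyperreflexia ✓; night sweats ✗
(B) Tessaric fever — increased appetite ✗; fatigue ✓; headache ✗; hyperreflexia ✓; night sweats ✓
(C) paraline deficiency — fails on increased appetite, hyperreflexia (predicts reduced appetite, not increased appetite; predicts diminished reflexes, not hyperreflexia)
(D) Varlen's syndrome — does not account for fatigue, headache
(E) vestibular collapse — increased appetite ✓; fatigue ✓ (by headache → fatigue); headache ✓; hyperreflexia ✓; night sweats ✓
(E) alone accounts for all the evidence.

E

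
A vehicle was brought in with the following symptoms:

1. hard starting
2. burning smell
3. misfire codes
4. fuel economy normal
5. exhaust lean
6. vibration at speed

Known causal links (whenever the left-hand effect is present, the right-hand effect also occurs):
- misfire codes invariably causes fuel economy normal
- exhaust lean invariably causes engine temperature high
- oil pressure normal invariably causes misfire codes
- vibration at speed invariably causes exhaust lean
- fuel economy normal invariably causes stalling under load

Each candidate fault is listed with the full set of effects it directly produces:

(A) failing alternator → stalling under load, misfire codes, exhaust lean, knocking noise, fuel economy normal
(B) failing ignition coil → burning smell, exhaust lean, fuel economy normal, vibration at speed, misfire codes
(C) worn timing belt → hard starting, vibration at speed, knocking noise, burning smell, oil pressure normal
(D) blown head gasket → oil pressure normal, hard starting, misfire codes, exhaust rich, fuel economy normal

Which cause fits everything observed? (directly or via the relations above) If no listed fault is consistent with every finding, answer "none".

C

For each candidate, compare predicted effects to what was observed:
(A) failing alternator — hard starting ✗; burning smell ✗; misfire codes ✓; fuel economy normal ✓; exhaust lean ✓; vibration at speed ✗
(B) failing ignition coil — does not account for hard starting
(C) worn timing belt — hard starting ✓; burning smell ✓; misfire codes ✓ (by oil pressure normal → misfire codes); fuel economy normal ✓ (by oil pressure normal → misfire codes → fuel economy normal); exhaust lean ✓ (by vibration at speed → exhaust lean); vibration at speed ✓
(D) blown head gasket — fails on burning smell, exhaust lean, vibration at speed (predicts exhaust rich, not exhaust lean)
(C) alone accounts for all the evidence.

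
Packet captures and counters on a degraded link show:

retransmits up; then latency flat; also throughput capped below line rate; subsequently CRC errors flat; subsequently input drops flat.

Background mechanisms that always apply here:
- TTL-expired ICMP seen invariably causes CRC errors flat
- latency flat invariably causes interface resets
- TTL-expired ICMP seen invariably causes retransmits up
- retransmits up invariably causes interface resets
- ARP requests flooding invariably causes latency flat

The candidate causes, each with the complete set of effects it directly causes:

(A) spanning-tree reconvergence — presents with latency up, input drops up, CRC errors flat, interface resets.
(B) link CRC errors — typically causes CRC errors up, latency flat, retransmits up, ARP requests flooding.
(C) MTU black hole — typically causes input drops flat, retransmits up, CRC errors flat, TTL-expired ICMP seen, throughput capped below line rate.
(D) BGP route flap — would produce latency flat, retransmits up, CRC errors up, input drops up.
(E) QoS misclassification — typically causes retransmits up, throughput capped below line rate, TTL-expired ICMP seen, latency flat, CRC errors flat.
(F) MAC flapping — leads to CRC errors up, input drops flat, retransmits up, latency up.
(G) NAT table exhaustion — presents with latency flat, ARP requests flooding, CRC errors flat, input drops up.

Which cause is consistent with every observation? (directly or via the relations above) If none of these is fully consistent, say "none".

none

For each candidate, compare predicted effects to what was observed:
(A) spanning-tree reconvergence — fails on retransmits up, latency flat, throughput capped below line rate, input drops flat (predicts latency up, not latency flat; predicts input drops up, not input drops flat)
(B) link CRC errors — retransmits up ✓; latency flat ✓; throughput capped below line rate ✗; CRC errors flat ✗; input drops flat ✗
(C) MTU black hole — does not account for latency flat
(D) BGP route flap — fails on throughput capped below line rate, CRC errors flat, input drops flat (predicts CRC errors up, not CRC errors flat; predicts input drops up, not input drops flat)
(E) QoS misclassification — does not account for input drops flat
(F) MAC flapping — fails on latency flat, throughput capped below line rate, CRC errors flat (predicts latency up, not latency flat; predicts CRC errors up, not CRC errors flat)
(G) NAT table exhaustion — retransmits up ✗; latency flat ✓; throughput capped below line rate ✗; CRC errors flat ✓; input drops flat ✗
Every candidate fails on at least one observation.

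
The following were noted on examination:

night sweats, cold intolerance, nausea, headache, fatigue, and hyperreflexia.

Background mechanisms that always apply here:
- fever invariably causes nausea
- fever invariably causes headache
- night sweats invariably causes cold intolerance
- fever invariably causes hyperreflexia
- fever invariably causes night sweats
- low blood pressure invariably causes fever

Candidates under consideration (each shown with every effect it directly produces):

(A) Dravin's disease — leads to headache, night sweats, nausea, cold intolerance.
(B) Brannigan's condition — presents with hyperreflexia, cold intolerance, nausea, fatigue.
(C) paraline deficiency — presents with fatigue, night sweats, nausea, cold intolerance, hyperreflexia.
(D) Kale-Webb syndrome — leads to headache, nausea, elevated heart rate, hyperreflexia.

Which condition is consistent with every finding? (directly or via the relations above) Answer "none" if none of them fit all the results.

none

Checking each candidate against the observations:
(A) Dravin's disease — night sweats yes; cold intolerance yes; nausea yes; headache yes; fatigue NO; hyperreflexia NO
(B) Brannigan's condition — night sweats NO; cold intolerance yes; nausea yes; headache NO; fatigue yes; hyperreflexia yes
(C) paraline deficiency — night sweats yes; cold intolerance yes; nausea yes; headache NO; fatigue yes; hyperreflexia yes
(D) Kale-Webb syndrome — does not account for night sweats, cold intolerance, fatigue
No candidate is consistent with all observations.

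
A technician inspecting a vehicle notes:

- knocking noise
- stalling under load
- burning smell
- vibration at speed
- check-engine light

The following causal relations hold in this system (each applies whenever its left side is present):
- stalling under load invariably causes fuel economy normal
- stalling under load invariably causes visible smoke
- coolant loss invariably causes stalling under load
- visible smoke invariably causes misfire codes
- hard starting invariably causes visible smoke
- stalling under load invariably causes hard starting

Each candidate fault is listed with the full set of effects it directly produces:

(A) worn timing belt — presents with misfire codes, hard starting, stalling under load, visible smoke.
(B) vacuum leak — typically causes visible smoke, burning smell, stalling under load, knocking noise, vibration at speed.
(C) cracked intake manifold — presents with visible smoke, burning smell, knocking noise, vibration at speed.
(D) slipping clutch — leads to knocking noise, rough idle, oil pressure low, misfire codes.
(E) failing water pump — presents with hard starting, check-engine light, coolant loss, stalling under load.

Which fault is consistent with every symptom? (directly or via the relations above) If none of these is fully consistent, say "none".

For each candidate, compare predicted effects to what was observed:
(A) worn timing belt — knocking noise -; stalling under load +; burning smell -; vibration at speed -; check-engine light -
(B) vacuum leak — does not account for check-engine light
(C) cracked intake manifold — knocking noise +; stalling under load -; burning smell +; vibration at speed +; check-engine light -
(D) slipping clutch — does not account for stalling under load, burning smell, vibration at speed, check-engine light
(E) failing water pump — does not account for knocking noise, burning smell, vibration at speed
None of the listed candidates fits everything.

none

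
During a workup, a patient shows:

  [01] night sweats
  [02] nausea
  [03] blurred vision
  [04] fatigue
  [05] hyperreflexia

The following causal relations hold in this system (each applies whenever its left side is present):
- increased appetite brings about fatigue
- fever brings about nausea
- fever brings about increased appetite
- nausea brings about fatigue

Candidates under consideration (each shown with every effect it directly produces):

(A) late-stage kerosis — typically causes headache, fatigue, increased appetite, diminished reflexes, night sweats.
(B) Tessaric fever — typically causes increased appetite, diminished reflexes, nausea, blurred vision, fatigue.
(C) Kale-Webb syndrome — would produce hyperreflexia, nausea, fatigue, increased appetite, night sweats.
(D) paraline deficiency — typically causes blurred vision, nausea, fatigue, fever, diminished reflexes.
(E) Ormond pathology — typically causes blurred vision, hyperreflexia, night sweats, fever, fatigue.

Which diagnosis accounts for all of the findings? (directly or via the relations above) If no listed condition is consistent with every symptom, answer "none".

E

Testing each hypothesis:
(A) late-stage kerosis — night sweats +; nausea -; blurred vision -; fatigue +; hyperreflexia -
(B) Tessaric fever — night sweats -; nausea +; blurred vision +; fatigue +; hyperreflexia -
(C) Kale-Webb syndrome — night sweats +; nausea +; blurred vision -; fatigue +; hyperreflexia +
(D) paraline deficiency — night sweats -; nausea +; blurred vision +; fatigue +; hyperreflexia -
(E) Ormond pathology — accounts for every observation (nausea by fever → nausea)
(E) alone accounts for all the evidence.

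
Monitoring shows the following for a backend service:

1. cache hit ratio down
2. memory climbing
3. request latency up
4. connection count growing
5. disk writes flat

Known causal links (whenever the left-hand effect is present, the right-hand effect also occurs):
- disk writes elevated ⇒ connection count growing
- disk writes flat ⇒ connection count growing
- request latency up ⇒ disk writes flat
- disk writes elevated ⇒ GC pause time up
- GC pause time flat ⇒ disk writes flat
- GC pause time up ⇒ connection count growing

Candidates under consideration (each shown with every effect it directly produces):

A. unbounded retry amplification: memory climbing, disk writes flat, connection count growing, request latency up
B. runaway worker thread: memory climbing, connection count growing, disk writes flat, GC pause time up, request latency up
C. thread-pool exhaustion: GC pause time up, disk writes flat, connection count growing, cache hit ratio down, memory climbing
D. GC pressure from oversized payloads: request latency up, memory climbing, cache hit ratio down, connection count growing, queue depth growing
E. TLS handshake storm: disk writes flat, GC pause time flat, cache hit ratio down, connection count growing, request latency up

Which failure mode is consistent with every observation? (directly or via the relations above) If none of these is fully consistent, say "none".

D

Testing each hypothesis:
(A) unbounded retry amplification — cache hit ratio down ✗; memory climbing ✓; request latency up ✓; connection count growing ✓; disk writes flat ✓
(B) runaway worker thread — cache hit ratio down ✗; memory climbing ✓; request latency up ✓; connection count growing ✓; disk writes flat ✓
(C) thread-pool exhaustion — does not account for request latency up
(D) GC pressure from oversized payloads — cache hit ratio down ✓; memory climbing ✓; request latency up ✓; connection count growing ✓; disk writes flat ✓ (by request latency up → disk writes flat)
(E) TLS handshake storm — does not account for memory climbing
(D) is the only candidate with no mismatches.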